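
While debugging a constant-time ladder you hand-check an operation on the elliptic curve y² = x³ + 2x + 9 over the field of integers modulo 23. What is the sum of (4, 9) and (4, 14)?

The two points share x = 4 and their y-coordinates satisfy 9 + 14 ≡ 0 (mod 23), so they are inverses. Their sum is O.

O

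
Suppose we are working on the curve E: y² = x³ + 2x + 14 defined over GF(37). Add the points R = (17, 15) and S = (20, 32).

(28, 9)

(17, 15) + (20, 32). λ = (32 - 15)/(20 - 17) ≡ 17/3 mod 37. 3⁻¹ ≡ 25 (mod 37) since 3·25 = 75 ≡ 1, so λ ≡ 18.
  x = λ² - 17 - 20 = 324 - 37 ≡ 28; y = λ·(17 - 28) - 15 ≡ 9. → (28, 9)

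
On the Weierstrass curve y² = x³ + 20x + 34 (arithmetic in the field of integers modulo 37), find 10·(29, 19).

Write P = (29, 19).
Repeated addition: build up to 10P.
2P: tangent at (29, 19): λ = (3·29² + 20)/(2·19) ≡ 27/1. 1⁻¹ ≡ 1 (mod 37), so λ ≡ 27·1 ≡ 27.
  x = λ² - 29 - 29 = 729 - 58 ≡ 5; y = λ·(29 - 5) - 19 ≡ 0. → (5, 0)
3P: (5, 0) + (29, 19). λ = (19 - 0)/(29 - 5) ≡ 19/24 mod 37. 24⁻¹ ≡ 17 (mod 37), so λ ≡ 27.
  x = λ² - 5 - 29 = 729 - 34 ≡ 29; y = λ·(5 - 29) - 0 ≡ 18. → (29, 18)
4P: (29, 18) + (29, 19): same x and y₁ ≡ -y₂, so the sum is O.
5P: O + (29, 19) = (29, 19) (identity).
6P: tangent at (29, 19): λ = (3·29² + 20)/(2·19) ≡ 27/1. 1⁻¹ ≡ 1 (mod 37) since 1·1 = 1 ≡ 1, so λ ≡ 27·1 ≡ 27.
  x = λ² - 29 - 29 = 729 - 58 ≡ 5; y = λ·(29 - 5) - 19 ≡ 0. → (5, 0)
7P: (5, 0) + (29, 19). λ = (19 - 0)/(29 - 5) ≡ 19/24 mod 37. 24⁻¹ ≡ 17 (mod 37) since 24·17 = 408 ≡ 1, so λ ≡ 27.
  x = λ² - 5 - 29 = 729 - 34 ≡ 29; y = λ·(5 - 29) - 0 ≡ 18. → (29, 18)
8P: (29, 18) + (29, 19): same x and y₁ ≡ -y₂, so the sum is O.
9P: O + (29, 19) = (29, 19) (identity).
10P: tangent at (29, 19): λ = (3·29² + 20)/(2·19) ≡ 27/1. 1⁻¹ ≡ 1 (mod 37) since 1·1 = 1 ≡ 1, so λ ≡ 27·1 ≡ 27.
  x = λ² - 29 - 29 = 729 - 58 ≡ 5; y = λ·(29 - 5) - 19 ≡ 0. → (5, 0)

(5, 0)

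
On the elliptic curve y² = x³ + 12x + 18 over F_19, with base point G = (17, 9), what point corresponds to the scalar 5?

Repeated addition: build up to 5G.
2G: tangent at (17, 9): λ = (3·17² + 12)/(2·9) ≡ 5/18. 18⁻¹ ≡ 18 (mod 19) since 18·18 = 324 ≡ 1, so λ ≡ 5·18 ≡ 14.
  x = λ² - 17 - 17 = 196 - 34 ≡ 10; y = λ·(17 - 10) - 9 ≡ 13. → (10, 13)
3G: (10, 13) + (17, 9). λ = (9 - 13)/(17 - 10) ≡ 15/7 mod 19. 7⁻¹ ≡ 11 (mod 19) since 7·11 = 77 ≡ 1, so λ ≡ 13.
  x = λ² - 10 - 17 = 169 - 27 ≡ 9; y = λ·(10 - 9) - 13 ≡ 0. → (9, 0)
4G: (9, 0) + (17, 9). λ = (9 - 0)/(17 - 9) ≡ 9/8 mod 19. 8⁻¹ ≡ 12 (mod 19), so λ ≡ 13.
  x = λ² - 9 - 17 = 169 - 26 ≡ 10; y = λ·(9 - 10) - 0 ≡ 6. → (10, 6)
5G: (10, 6) + (17, 9). λ = (9 - 6)/(17 - 10) ≡ 3/7 mod 19. 7⁻¹ ≡ 11 (mod 19) since 7·11 = 77 ≡ 1, so λ ≡ 14.
  x = λ² - 10 - 17 = 196 - 27 ≡ 17; y = λ·(10 - 17) - 6 ≡ 10. → (17, 10)

(17, 10)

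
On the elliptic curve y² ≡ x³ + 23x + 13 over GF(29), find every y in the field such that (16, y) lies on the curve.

x³ + 23x + 13 = 4477 ≡ 11 (mod 29).
11 is a non-residue mod 29; no y exists.

none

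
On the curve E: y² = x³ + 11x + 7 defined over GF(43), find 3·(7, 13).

Write P = (7, 13).
Repeated addition: build up to 3P.
2P: tangent at (7, 13): λ = (3·7² + 11)/(2·13) ≡ 29/26. 26⁻¹ ≡ 5 (mod 43) since 26·5 = 130 ≡ 1, so λ ≡ 29·5 ≡ 16.
  x = λ² - 7 - 7 = 256 - 14 ≡ 27; y = λ·(7 - 27) - 13 ≡ 11. → (27, 11)
3P: (27, 11) + (7, 13). λ = (13 - 11)/(7 - 27) ≡ 2/23 mod 43. 23⁻¹ ≡ 15 (mod 43), so λ ≡ 30.
  x = λ² - 27 - 7 = 900 - 34 ≡ 6; y = λ·(27 - 6) - 11 ≡ 17. → (6, 17)

(6, 17)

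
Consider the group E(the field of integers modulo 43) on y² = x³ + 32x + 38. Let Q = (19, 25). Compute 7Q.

Double-and-add on 7 = (111)₂. Start with Q = (19, 25) for the leading 1-bit.
double: tangent at (19, 25): λ = (3·19² + 32)/(2·25) ≡ 40/7. 7⁻¹ ≡ 37 (mod 43) since 7·37 = 259 ≡ 1, so λ ≡ 40·37 ≡ 18.
  x = λ² - 19 - 19 = 324 - 38 ≡ 28; y = λ·(19 - 28) - 25 ≡ 28. → (28, 28)
add Q: (28, 28) + (19, 25). λ = (25 - 28)/(19 - 28) ≡ 40/34 mod 43. 34⁻¹ ≡ 19 (mod 43), so λ ≡ 29.
  x = λ² - 28 - 19 = 841 - 47 ≡ 20; y = λ·(28 - 20) - 28 ≡ 32. → (20, 32)
double: tangent at (20, 32): λ = (3·20² + 32)/(2·32) ≡ 28/21. 21⁻¹ ≡ 41 (mod 43) since 21·41 = 861 ≡ 1, so λ ≡ 28·41 ≡ 30.
  x = λ² - 20 - 20 = 900 - 40 ≡ 0; y = λ·(20 - 0) - 32 ≡ 9. → (0, 9)
add Q: (0, 9) + (19, 25). λ = (25 - 9)/(19 - 0) ≡ 16/19 mod 43. 19⁻¹ ≡ 34 (mod 43), so λ ≡ 28.
  x = λ² - 0 - 19 = 784 - 19 ≡ 34; y = λ·(0 - 34) - 9 ≡ 28. → (34, 28)

(34, 28)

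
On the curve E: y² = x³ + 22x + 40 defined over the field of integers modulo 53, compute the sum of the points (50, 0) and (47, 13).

(50, 0) + (47, 13). λ = (13 - 0)/(47 - 50) ≡ 13/50 mod 53. 50⁻¹ ≡ 35 (mod 53), so λ ≡ 31.
  x = λ² - 50 - 47 = 961 - 97 ≡ 16; y = λ·(50 - 16) - 0 ≡ 47. → (16, 47)

(16, 47)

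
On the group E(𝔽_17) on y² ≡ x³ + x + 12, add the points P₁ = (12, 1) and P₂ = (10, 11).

(12, 1) + (10, 11). λ = (11 - 1)/(10 - 12) ≡ 10/15 mod 17. 15⁻¹ ≡ 8 (mod 17) since 15·8 = 120 ≡ 1, so λ ≡ 12.
  x = λ² - 12 - 10 = 144 - 22 ≡ 3; y = λ·(12 - 3) - 1 ≡ 5. → (3, 5)

(3, 5)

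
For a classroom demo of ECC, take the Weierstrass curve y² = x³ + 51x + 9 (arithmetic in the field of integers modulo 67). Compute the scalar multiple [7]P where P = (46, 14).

Double-and-add on 7 = (111)₂. Start with P = (46, 14) for the leading 1-bit.
double: tangent at (46, 14): λ = (3·46² + 51)/(2·14) ≡ 34/28. 28⁻¹ ≡ 12 (mod 67), so λ ≡ 34·12 ≡ 6.
  x = λ² - 46 - 46 = 36 - 92 ≡ 11; y = λ·(46 - 11) - 14 ≡ 62. → (11, 62)
add P: (11, 62) + (46, 14). λ = (14 - 62)/(46 - 11) ≡ 19/35 mod 67. 35⁻¹ ≡ 23 (mod 67) since 35·23 = 805 ≡ 1, so λ ≡ 35.
  x = λ² - 11 - 46 = 1225 - 57 ≡ 29; y = λ·(11 - 29) - 62 ≡ 45. → (29, 45)
double: tangent at (29, 45): λ = (3·29² + 51)/(2·45) ≡ 28/23. 23⁻¹ ≡ 35 (mod 67) since 23·35 = 805 ≡ 1, so λ ≡ 28·35 ≡ 42.
  x = λ² - 29 - 29 = 1764 - 58 ≡ 31; y = λ·(29 - 31) - 45 ≡ 5. → (31, 5)
add P: (31, 5) + (46, 14). λ = (14 - 5)/(46 - 31) ≡ 9/15 mod 67. 15⁻¹ ≡ 9 (mod 67), so λ ≡ 14.
  x = λ² - 31 - 46 = 196 - 77 ≡ 52; y = λ·(31 - 52) - 5 ≡ 36. → (52, 36)

(52, 36)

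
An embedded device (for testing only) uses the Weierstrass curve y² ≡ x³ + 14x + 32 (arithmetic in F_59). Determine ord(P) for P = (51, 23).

3

2P: tangent at (51, 23): λ = (3·51² + 14)/(2·23) ≡ 29/46. 46⁻¹ ≡ 9 (mod 59) since 46·9 = 414 ≡ 1, so λ ≡ 29·9 ≡ 25.
  x = λ² - 51 - 51 = 625 - 102 ≡ 51; y = λ·(51 - 51) - 23 ≡ 36. → (51, 36)
3P: (51, 36) + (51, 23): same x and y₁ ≡ -y₂, so the sum is ∞.
3P = ∞, so the order is 3.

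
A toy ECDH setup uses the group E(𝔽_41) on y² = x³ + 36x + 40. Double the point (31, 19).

(18, 1)

tangent at (31, 19): λ = (3·31² + 36)/(2·19) ≡ 8/38. 38⁻¹ ≡ 27 (mod 41), so λ ≡ 8·27 ≡ 11.
  x = λ² - 31 - 31 = 121 - 62 ≡ 18; y = λ·(31 - 18) - 19 ≡ 1. → (18, 1)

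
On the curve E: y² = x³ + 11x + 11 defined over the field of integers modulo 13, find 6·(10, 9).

Write P = (10, 9).
Repeated addition: build up to 6P.
2P: tangent at (10, 9): λ = (3·10² + 11)/(2·9) ≡ 12/5. 5⁻¹ ≡ 8 (mod 13) since 5·8 = 40 ≡ 1, so λ ≡ 12·8 ≡ 5.
  x = λ² - 10 - 10 = 25 - 20 ≡ 5; y = λ·(10 - 5) - 9 ≡ 3. → (5, 3)
3P: (5, 3) + (10, 9). λ = (9 - 3)/(10 - 5) ≡ 6/5 mod 13. 5⁻¹ ≡ 8 (mod 13) since 5·8 = 40 ≡ 1, so λ ≡ 9.
  x = λ² - 5 - 10 = 81 - 15 ≡ 1; y = λ·(5 - 1) - 3 ≡ 7. → (1, 7)
4P: (1, 7) + (10, 9). λ = (9 - 7)/(10 - 1) ≡ 2/9 mod 13. 9⁻¹ ≡ 3 (mod 13), so λ ≡ 6.
  x = λ² - 1 - 10 = 36 - 11 ≡ 12; y = λ·(1 - 12) - 7 ≡ 5. → (12, 5)
5P: (12, 5) + (10, 9). λ = (9 - 5)/(10 - 12) ≡ 4/11 mod 13. 11⁻¹ ≡ 6 (mod 13), so λ ≡ 11.
  x = λ² - 12 - 10 = 121 - 22 ≡ 8; y = λ·(12 - 8) - 5 ≡ 0. → (8, 0)
6P: (8, 0) + (10, 9). λ = (9 - 0)/(10 - 8) ≡ 9/2 mod 13. 2⁻¹ ≡ 7 (mod 13) since 2·7 = 14 ≡ 1, so λ ≡ 11.
  x = λ² - 8 - 10 = 121 - 18 ≡ 12; y = λ·(8 - 12) - 0 ≡ 8. → (12, 8)

(12, 8)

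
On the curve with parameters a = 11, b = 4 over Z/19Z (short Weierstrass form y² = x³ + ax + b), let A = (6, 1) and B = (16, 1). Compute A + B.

(16, 18)

(6, 1) + (16, 1). λ = (1 - 1)/(16 - 6) ≡ 0/10 mod 19. 10⁻¹ ≡ 2 (mod 19), so λ ≡ 0.
  x = λ² - 6 - 16 = 0 - 22 ≡ 16; y = λ·(6 - 16) - 1 ≡ 18. → (16, 18)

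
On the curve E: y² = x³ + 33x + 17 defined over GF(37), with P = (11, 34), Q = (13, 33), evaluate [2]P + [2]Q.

First 2P:
Repeated addition: build up to 2P.
2P: tangent at (11, 34): λ = (3·11² + 33)/(2·34) ≡ 26/31. 31⁻¹ ≡ 6 (mod 37), so λ ≡ 26·6 ≡ 8.
  x = λ² - 11 - 11 = 64 - 22 ≡ 5; y = λ·(11 - 5) - 34 ≡ 14. → (5, 14)
2P = (5, 14).
Next 2Q:
Repeated addition: build up to 2Q.
2Q: tangent at (13, 33): λ = (3·13² + 33)/(2·33) ≡ 22/29. 29⁻¹ ≡ 23 (mod 37), so λ ≡ 22·23 ≡ 25.
  x = λ² - 13 - 13 = 625 - 26 ≡ 7; y = λ·(13 - 7) - 33 ≡ 6. → (7, 6)
2Q = (7, 6).
Finally 2P + 2Q:
(5, 14) + (7, 6). λ = (6 - 14)/(7 - 5) ≡ 29/2 mod 37. 2⁻¹ ≡ 19 (mod 37), so λ ≡ 33.
  x = λ² - 5 - 7 = 1089 - 12 ≡ 4; y = λ·(5 - 4) - 14 ≡ 19. → (4, 19)

(4, 19)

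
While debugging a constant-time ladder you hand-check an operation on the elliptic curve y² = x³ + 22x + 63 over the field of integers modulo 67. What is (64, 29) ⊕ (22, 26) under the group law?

(64, 29) + (22, 26). λ = (26 - 29)/(22 - 64) ≡ 64/25 mod 67. 25⁻¹ ≡ 59 (mod 67) since 25·59 = 1475 ≡ 1, so λ ≡ 24.
  x = λ² - 64 - 22 = 576 - 86 ≡ 21; y = λ·(64 - 21) - 29 ≡ 65. → (21, 65)

(21, 65)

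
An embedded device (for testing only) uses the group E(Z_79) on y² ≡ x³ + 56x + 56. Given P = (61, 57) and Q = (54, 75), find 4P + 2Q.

First 4P:
Double-and-add on 4 = (100)₂. Start with P = (61, 57) for the leading 1-bit.
double: tangent at (61, 57): λ = (3·61² + 56)/(2·57) ≡ 1/35. 35⁻¹ ≡ 70 (mod 79), so λ ≡ 1·70 ≡ 70.
  x = λ² - 61 - 61 = 4900 - 122 ≡ 38; y = λ·(61 - 38) - 57 ≡ 52. → (38, 52)
double: tangent at (38, 52): λ = (3·38² + 56)/(2·52) ≡ 43/25. 25⁻¹ ≡ 19 (mod 79), so λ ≡ 43·19 ≡ 27.
  x = λ² - 38 - 38 = 729 - 76 ≡ 21; y = λ·(38 - 21) - 52 ≡ 12. → (21, 12)
4P = (21, 12).
Next 2Q:
Repeated addition: build up to 2Q.
2Q: tangent at (54, 75): λ = (3·54² + 56)/(2·75) ≡ 35/71. 71⁻¹ ≡ 69 (mod 79), so λ ≡ 35·69 ≡ 45.
  x = λ² - 54 - 54 = 2025 - 108 ≡ 21; y = λ·(54 - 21) - 75 ≡ 67. → (21, 67)
2Q = (21, 67).
Finally 4P + 2Q:
(21, 12) + (21, 67): same x and y₁ ≡ -y₂, so the sum is O.

O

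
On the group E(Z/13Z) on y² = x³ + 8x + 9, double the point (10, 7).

(9, 2)

tangent at (10, 7): λ = (3·10² + 8)/(2·7) ≡ 9/1. 1⁻¹ ≡ 1 (mod 13), so λ ≡ 9·1 ≡ 9.
  x = λ² - 10 - 10 = 81 - 20 ≡ 9; y = λ·(10 - 9) - 7 ≡ 2. → (9, 2)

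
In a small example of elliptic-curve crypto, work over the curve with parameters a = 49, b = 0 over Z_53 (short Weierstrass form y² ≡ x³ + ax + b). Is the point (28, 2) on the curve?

y² = 2² ≡ 4; x³ + 49x + 0 = 23324 ≡ 4 (mod 53). 4 = 4.

yes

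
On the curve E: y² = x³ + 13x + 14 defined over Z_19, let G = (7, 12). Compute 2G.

tangent at (7, 12): λ = (3·7² + 13)/(2·12) ≡ 8/5. 5⁻¹ ≡ 4 (mod 19) since 5·4 = 20 ≡ 1, so λ ≡ 8·4 ≡ 13.
  x = λ² - 7 - 7 = 169 - 14 ≡ 3; y = λ·(7 - 3) - 12 ≡ 2. → (3, 2)

(3, 2)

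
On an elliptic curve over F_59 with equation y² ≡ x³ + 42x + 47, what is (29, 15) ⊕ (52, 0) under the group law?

(13, 31)

(29, 15) + (52, 0). λ = (0 - 15)/(52 - 29) ≡ 44/23 mod 59. 23⁻¹ ≡ 18 (mod 59), so λ ≡ 25.
  x = λ² - 29 - 52 = 625 - 81 ≡ 13; y = λ·(29 - 13) - 15 ≡ 31. → (13, 31)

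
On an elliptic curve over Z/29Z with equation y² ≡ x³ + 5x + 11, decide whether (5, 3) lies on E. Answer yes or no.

no

y² = 3² ≡ 9; x³ + 5x + 11 = 161 ≡ 16 (mod 29). 9 ≠ 16.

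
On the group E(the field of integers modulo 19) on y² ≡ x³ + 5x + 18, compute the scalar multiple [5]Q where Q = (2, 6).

(7, 4)

Double-and-add on 5 = (101)₂. Start with Q = (2, 6) for the leading 1-bit.
double: tangent at (2, 6): λ = (3·2² + 5)/(2·6) ≡ 17/12. 12⁻¹ ≡ 8 (mod 19) since 12·8 = 96 ≡ 1, so λ ≡ 17·8 ≡ 3.
  x = λ² - 2 - 2 = 9 - 4 ≡ 5; y = λ·(2 - 5) - 6 ≡ 4. → (5, 4)
double: tangent at (5, 4): λ = (3·5² + 5)/(2·4) ≡ 4/8. 8⁻¹ ≡ 12 (mod 19), so λ ≡ 4·12 ≡ 10.
  x = λ² - 5 - 5 = 100 - 10 ≡ 14; y = λ·(5 - 14) - 4 ≡ 1. → (14, 1)
add Q: (14, 1) + (2, 6). λ = (6 - 1)/(2 - 14) ≡ 5/7 mod 19. 7⁻¹ ≡ 11 (mod 19), so λ ≡ 17.
  x = λ² - 14 - 2 = 289 - 16 ≡ 7; y = λ·(14 - 7) - 1 ≡ 4. → (7, 4)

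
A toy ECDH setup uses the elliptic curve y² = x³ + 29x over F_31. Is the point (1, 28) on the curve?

no

y² = 28² ≡ 9; x³ + 29x + 0 = 30 ≡ 30 (mod 31). 9 ≠ 30.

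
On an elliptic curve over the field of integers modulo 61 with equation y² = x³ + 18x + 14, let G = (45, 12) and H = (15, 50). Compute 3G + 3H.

First 3G:
Repeated addition: build up to 3G.
2G: tangent at (45, 12): λ = (3·45² + 18)/(2·12) ≡ 54/24. 24⁻¹ ≡ 28 (mod 61) since 24·28 = 672 ≡ 1, so λ ≡ 54·28 ≡ 48.
  x = λ² - 45 - 45 = 2304 - 90 ≡ 18; y = λ·(45 - 18) - 12 ≡ 3. → (18, 3)
3G: (18, 3) + (45, 12). λ = (12 - 3)/(45 - 18) ≡ 9/27 mod 61. 27⁻¹ ≡ 52 (mod 61), so λ ≡ 41.
  x = λ² - 18 - 45 = 1681 - 63 ≡ 32; y = λ·(18 - 32) - 3 ≡ 33. → (32, 33)
3G = (32, 33).
Next 3H:
Repeated addition: build up to 3H.
2H: tangent at (15, 50): λ = (3·15² + 18)/(2·50) ≡ 22/39. 39⁻¹ ≡ 36 (mod 61) since 39·36 = 1404 ≡ 1, so λ ≡ 22·36 ≡ 60.
  x = λ² - 15 - 15 = 3600 - 30 ≡ 32; y = λ·(15 - 32) - 50 ≡ 28. → (32, 28)
3H: (32, 28) + (15, 50). λ = (50 - 28)/(15 - 32) ≡ 22/44 mod 61. 44⁻¹ ≡ 43 (mod 61) since 44·43 = 1892 ≡ 1, so λ ≡ 31.
  x = λ² - 32 - 15 = 961 - 47 ≡ 60; y = λ·(32 - 60) - 28 ≡ 19. → (60, 19)
3H = (60, 19).
Finally 3G + 3H:
(32, 33) + (60, 19). λ = (19 - 33)/(60 - 32) ≡ 47/28 mod 61. 28⁻¹ ≡ 24 (mod 61), so λ ≡ 30.
  x = λ² - 32 - 60 = 900 - 92 ≡ 15; y = λ·(32 - 15) - 33 ≡ 50. → (15, 50)

(15, 50)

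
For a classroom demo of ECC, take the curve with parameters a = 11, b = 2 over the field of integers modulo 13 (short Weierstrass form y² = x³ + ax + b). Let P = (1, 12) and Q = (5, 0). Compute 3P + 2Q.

First 3P:
Repeated addition: build up to 3P.
2P: tangent at (1, 12): λ = (3·1² + 11)/(2·12) ≡ 1/11. 11⁻¹ ≡ 6 (mod 13), so λ ≡ 1·6 ≡ 6.
  x = λ² - 1 - 1 = 36 - 2 ≡ 8; y = λ·(1 - 8) - 12 ≡ 11. → (8, 11)
3P: (8, 11) + (1, 12). λ = (12 - 11)/(1 - 8) ≡ 1/6 mod 13. 6⁻¹ ≡ 11 (mod 13) since 6·11 = 66 ≡ 1, so λ ≡ 11.
  x = λ² - 8 - 1 = 121 - 9 ≡ 8; y = λ·(8 - 8) - 11 ≡ 2. → (8, 2)
3P = (8, 2).
Next 2Q:
Repeated addition: build up to 2Q.
2Q: (5, 0) + (5, 0): same x and y₁ ≡ -y₂, so the sum is ∞.
2Q = ∞.
Finally 3P + 2Q:
(8, 2) + ∞ = (8, 2) (identity).

(8, 2)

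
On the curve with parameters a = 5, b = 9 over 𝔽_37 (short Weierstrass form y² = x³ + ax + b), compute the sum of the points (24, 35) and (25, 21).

(36, 22)

(24, 35) + (25, 21). λ = (21 - 35)/(25 - 24) ≡ 23/1 mod 37. 1⁻¹ ≡ 1 (mod 37) since 1·1 = 1 ≡ 1, so λ ≡ 23.
  x = λ² - 24 - 25 = 529 - 49 ≡ 36; y = λ·(24 - 36) - 35 ≡ 22. → (36, 22)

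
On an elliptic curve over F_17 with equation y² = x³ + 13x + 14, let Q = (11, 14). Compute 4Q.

Repeated addition: build up to 4Q.
2Q: tangent at (11, 14): λ = (3·11² + 13)/(2·14) ≡ 2/11. 11⁻¹ ≡ 14 (mod 17), so λ ≡ 2·14 ≡ 11.
  x = λ² - 11 - 11 = 121 - 22 ≡ 14; y = λ·(11 - 14) - 14 ≡ 4. → (14, 4)
3Q: (14, 4) + (11, 14). λ = (14 - 4)/(11 - 14) ≡ 10/14 mod 17. 14⁻¹ ≡ 11 (mod 17), so λ ≡ 8.
  x = λ² - 14 - 11 = 64 - 25 ≡ 5; y = λ·(14 - 5) - 4 ≡ 0. → (5, 0)
4Q: (5, 0) + (11, 14). λ = (14 - 0)/(11 - 5) ≡ 14/6 mod 17. 6⁻¹ ≡ 3 (mod 17) since 6·3 = 18 ≡ 1, so λ ≡ 8.
  x = λ² - 5 - 11 = 64 - 16 ≡ 14; y = λ·(5 - 14) - 0 ≡ 13. → (14, 13)

(14, 13)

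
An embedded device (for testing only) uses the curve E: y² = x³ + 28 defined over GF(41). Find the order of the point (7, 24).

2P: tangent at (7, 24): λ = (3·7² + 0)/(2·24) ≡ 24/7. 7⁻¹ ≡ 6 (mod 41), so λ ≡ 24·6 ≡ 21.
  x = λ² - 7 - 7 = 441 - 14 ≡ 17; y = λ·(7 - 17) - 24 ≡ 12. → (17, 12)
3P: (17, 12) + (7, 24). λ = (24 - 12)/(7 - 17) ≡ 12/31 mod 41. 31⁻¹ ≡ 4 (mod 41), so λ ≡ 7.
  x = λ² - 17 - 7 = 49 - 24 ≡ 25; y = λ·(17 - 25) - 12 ≡ 14. → (25, 14)
4P: (25, 14) + (7, 24). λ = (24 - 14)/(7 - 25) ≡ 10/23 mod 41. 23⁻¹ ≡ 25 (mod 41), so λ ≡ 4.
  x = λ² - 25 - 7 = 16 - 32 ≡ 25; y = λ·(25 - 25) - 14 ≡ 27. → (25, 27)
5P: (25, 27) + (7, 24). λ = (24 - 27)/(7 - 25) ≡ 38/23 mod 41. 23⁻¹ ≡ 25 (mod 41), so λ ≡ 7.
  x = λ² - 25 - 7 = 49 - 32 ≡ 17; y = λ·(25 - 17) - 27 ≡ 29. → (17, 29)
6P: (17, 29) + (7, 24). λ = (24 - 29)/(7 - 17) ≡ 36/31 mod 41. 31⁻¹ ≡ 4 (mod 41) since 31·4 = 124 ≡ 1, so λ ≡ 21.
  x = λ² - 17 - 7 = 441 - 24 ≡ 7; y = λ·(17 - 7) - 29 ≡ 17. → (7, 17)
7P: (7, 17) + (7, 24): same x and y₁ ≡ -y₂, so the sum is O.
7P = O, so the order is 7.

7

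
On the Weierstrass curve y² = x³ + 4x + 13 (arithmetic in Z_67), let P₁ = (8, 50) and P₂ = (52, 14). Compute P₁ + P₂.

(42, 57)

(8, 50) + (52, 14). λ = (14 - 50)/(52 - 8) ≡ 31/44 mod 67. 44⁻¹ ≡ 32 (mod 67), so λ ≡ 54.
  x = λ² - 8 - 52 = 2916 - 60 ≡ 42; y = λ·(8 - 42) - 50 ≡ 57. → (42, 57)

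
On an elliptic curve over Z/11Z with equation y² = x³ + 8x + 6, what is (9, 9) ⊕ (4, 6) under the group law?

(1, 9)

(9, 9) + (4, 6). λ = (6 - 9)/(4 - 9) ≡ 8/6 mod 11. 6⁻¹ ≡ 2 (mod 11), so λ ≡ 5.
  x = λ² - 9 - 4 = 25 - 13 ≡ 1; y = λ·(9 - 1) - 9 ≡ 9. → (1, 9)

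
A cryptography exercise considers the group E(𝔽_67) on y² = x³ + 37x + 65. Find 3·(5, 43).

(61, 37)

Write G = (5, 43).
Repeated addition: build up to 3G.
2G: tangent at (5, 43): λ = (3·5² + 37)/(2·43) ≡ 45/19. 19⁻¹ ≡ 60 (mod 67), so λ ≡ 45·60 ≡ 20.
  x = λ² - 5 - 5 = 400 - 10 ≡ 55; y = λ·(5 - 55) - 43 ≡ 29. → (55, 29)
3G: (55, 29) + (5, 43). λ = (43 - 29)/(5 - 55) ≡ 14/17 mod 67. 17⁻¹ ≡ 4 (mod 67) since 17·4 = 68 ≡ 1, so λ ≡ 56.
  x = λ² - 55 - 5 = 3136 - 60 ≡ 61; y = λ·(55 - 61) - 29 ≡ 37. → (61, 37)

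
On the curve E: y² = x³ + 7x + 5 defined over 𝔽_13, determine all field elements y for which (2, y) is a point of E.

1, 12

x³ + 7x + 5 = 27 ≡ 1 (mod 13).
Square roots of 1 mod 13: 1 and 12 (since 1² = 1 ≡ 1).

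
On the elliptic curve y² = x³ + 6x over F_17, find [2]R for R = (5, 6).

tangent at (5, 6): λ = (3·5² + 6)/(2·6) ≡ 13/12. 12⁻¹ ≡ 10 (mod 17) since 12·10 = 120 ≡ 1, so λ ≡ 13·10 ≡ 11.
  x = λ² - 5 - 5 = 121 - 10 ≡ 9; y = λ·(5 - 9) - 6 ≡ 1. → (9, 1)

(9, 1)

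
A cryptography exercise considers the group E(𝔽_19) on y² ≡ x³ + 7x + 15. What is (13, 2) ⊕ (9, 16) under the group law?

(14, 11)

(13, 2) + (9, 16). λ = (16 - 2)/(9 - 13) ≡ 14/15 mod 19. 15⁻¹ ≡ 14 (mod 19), so λ ≡ 6.
  x = λ² - 13 - 9 = 36 - 22 ≡ 14; y = λ·(13 - 14) - 2 ≡ 11. → (14, 11)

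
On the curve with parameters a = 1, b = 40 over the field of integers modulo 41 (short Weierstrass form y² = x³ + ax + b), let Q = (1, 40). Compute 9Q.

Repeated addition: build up to 9Q.
2Q: tangent at (1, 40): λ = (3·1² + 1)/(2·40) ≡ 4/39. 39⁻¹ ≡ 20 (mod 41) since 39·20 = 780 ≡ 1, so λ ≡ 4·20 ≡ 39.
  x = λ² - 1 - 1 = 1521 - 2 ≡ 2; y = λ·(1 - 2) - 40 ≡ 3. → (2, 3)
3Q: (2, 3) + (1, 40). λ = (40 - 3)/(1 - 2) ≡ 37/40 mod 41. 40⁻¹ ≡ 40 (mod 41) since 40·40 = 1600 ≡ 1, so λ ≡ 4.
  x = λ² - 2 - 1 = 16 - 3 ≡ 13; y = λ·(2 - 13) - 3 ≡ 35. → (13, 35)
4Q: (13, 35) + (1, 40). λ = (40 - 35)/(1 - 13) ≡ 5/29 mod 41. 29⁻¹ ≡ 17 (mod 41), so λ ≡ 3.
  x = λ² - 13 - 1 = 9 - 14 ≡ 36; y = λ·(13 - 36) - 35 ≡ 19. → (36, 19)
5Q: (36, 19) + (1, 40). λ = (40 - 19)/(1 - 36) ≡ 21/6 mod 41. 6⁻¹ ≡ 7 (mod 41), so λ ≡ 24.
  x = λ² - 36 - 1 = 576 - 37 ≡ 6; y = λ·(36 - 6) - 19 ≡ 4. → (6, 4)
6Q: (6, 4) + (1, 40). λ = (40 - 4)/(1 - 6) ≡ 36/36 mod 41. 36⁻¹ ≡ 8 (mod 41) since 36·8 = 288 ≡ 1, so λ ≡ 1.
  x = λ² - 6 - 1 = 1 - 7 ≡ 35; y = λ·(6 - 35) - 4 ≡ 8. → (35, 8)
7Q: (35, 8) + (1, 40). λ = (40 - 8)/(1 - 35) ≡ 32/7 mod 41. 7⁻¹ ≡ 6 (mod 41) since 7·6 = 42 ≡ 1, so λ ≡ 28.
  x = λ² - 35 - 1 = 784 - 36 ≡ 10; y = λ·(35 - 10) - 8 ≡ 36. → (10, 36)
8Q: (10, 36) + (1, 40). λ = (40 - 36)/(1 - 10) ≡ 4/32 mod 41. 32⁻¹ ≡ 9 (mod 41) since 32·9 = 288 ≡ 1, so λ ≡ 36.
  x = λ² - 10 - 1 = 1296 - 11 ≡ 14; y = λ·(10 - 14) - 36 ≡ 25. → (14, 25)
9Q: (14, 25) + (1, 40). λ = (40 - 25)/(1 - 14) ≡ 15/28 mod 41. 28⁻¹ ≡ 22 (mod 41), so λ ≡ 2.
  x = λ² - 14 - 1 = 4 - 15 ≡ 30; y = λ·(14 - 30) - 25 ≡ 25. → (30, 25)

(30, 25)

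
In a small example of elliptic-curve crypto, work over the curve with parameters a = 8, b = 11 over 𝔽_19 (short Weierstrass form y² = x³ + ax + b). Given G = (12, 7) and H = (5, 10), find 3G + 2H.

(11, 10)

First 3G:
Repeated addition: build up to 3G.
2G: tangent at (12, 7): λ = (3·12² + 8)/(2·7) ≡ 3/14. 14⁻¹ ≡ 15 (mod 19), so λ ≡ 3·15 ≡ 7.
  x = λ² - 12 - 12 = 49 - 24 ≡ 6; y = λ·(12 - 6) - 7 ≡ 16. → (6, 16)
3G: (6, 16) + (12, 7). λ = (7 - 16)/(12 - 6) ≡ 10/6 mod 19. 6⁻¹ ≡ 16 (mod 19) since 6·16 = 96 ≡ 1, so λ ≡ 8.
  x = λ² - 6 - 12 = 64 - 18 ≡ 8; y = λ·(6 - 8) - 16 ≡ 6. → (8, 6)
3G = (8, 6).
Next 2H:
Repeated addition: build up to 2H.
2H: tangent at (5, 10): λ = (3·5² + 8)/(2·10) ≡ 7/1. 1⁻¹ ≡ 1 (mod 19), so λ ≡ 7·1 ≡ 7.
  x = λ² - 5 - 5 = 49 - 10 ≡ 1; y = λ·(5 - 1) - 10 ≡ 18. → (1, 18)
2H = (1, 18).
Finally 3G + 2H:
(8, 6) + (1, 18). λ = (18 - 6)/(1 - 8) ≡ 12/12 mod 19. 12⁻¹ ≡ 8 (mod 19), so λ ≡ 1.
  x = λ² - 8 - 1 = 1 - 9 ≡ 11; y = λ·(8 - 11) - 6 ≡ 10. → (11, 10)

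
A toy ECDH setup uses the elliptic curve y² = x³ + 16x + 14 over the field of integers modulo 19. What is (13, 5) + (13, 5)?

tangent at (13, 5): λ = (3·13² + 16)/(2·5) ≡ 10/10. 10⁻¹ ≡ 2 (mod 19) since 10·2 = 20 ≡ 1, so λ ≡ 10·2 ≡ 1.
  x = λ² - 13 - 13 = 1 - 26 ≡ 13; y = λ·(13 - 13) - 5 ≡ 14. → (13, 14)

(13, 14)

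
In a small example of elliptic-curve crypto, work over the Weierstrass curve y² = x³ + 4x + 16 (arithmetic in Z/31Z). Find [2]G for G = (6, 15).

tangent at (6, 15): λ = (3·6² + 4)/(2·15) ≡ 19/30. 30⁻¹ ≡ 30 (mod 31) since 30·30 = 900 ≡ 1, so λ ≡ 19·30 ≡ 12.
  x = λ² - 6 - 6 = 144 - 12 ≡ 8; y = λ·(6 - 8) - 15 ≡ 23. → (8, 23)

(8, 23)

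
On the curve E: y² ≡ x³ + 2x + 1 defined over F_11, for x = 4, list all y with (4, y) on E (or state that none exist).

none

x³ + 2x + 1 = 73 ≡ 7 (mod 11).
7 is a non-residue mod 11; no y exists.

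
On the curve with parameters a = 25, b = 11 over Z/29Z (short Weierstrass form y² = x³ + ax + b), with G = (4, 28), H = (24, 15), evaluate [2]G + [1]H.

(23, 15)

First 2G:
Repeated addition: build up to 2G.
2G: tangent at (4, 28): λ = (3·4² + 25)/(2·28) ≡ 15/27. 27⁻¹ ≡ 14 (mod 29) since 27·14 = 378 ≡ 1, so λ ≡ 15·14 ≡ 7.
  x = λ² - 4 - 4 = 49 - 8 ≡ 12; y = λ·(4 - 12) - 28 ≡ 3. → (12, 3)
2G = (12, 3).
Finally 2G + H:
(12, 3) + (24, 15). λ = (15 - 3)/(24 - 12) ≡ 12/12 mod 29. 12⁻¹ ≡ 17 (mod 29), so λ ≡ 1.
  x = λ² - 12 - 24 = 1 - 36 ≡ 23; y = λ·(12 - 23) - 3 ≡ 15. → (23, 15)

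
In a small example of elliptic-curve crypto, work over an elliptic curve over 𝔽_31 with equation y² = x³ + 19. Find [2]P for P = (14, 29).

tangent at (14, 29): λ = (3·14² + 0)/(2·29) ≡ 30/27. 27⁻¹ ≡ 23 (mod 31), so λ ≡ 30·23 ≡ 8.
  x = λ² - 14 - 14 = 64 - 28 ≡ 5; y = λ·(14 - 5) - 29 ≡ 12. → (5, 12)

(5, 12)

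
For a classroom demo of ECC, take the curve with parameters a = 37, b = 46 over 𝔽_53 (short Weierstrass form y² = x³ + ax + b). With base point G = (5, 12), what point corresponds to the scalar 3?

Repeated addition: build up to 3G.
2G: tangent at (5, 12): λ = (3·5² + 37)/(2·12) ≡ 6/24. 24⁻¹ ≡ 42 (mod 53) since 24·42 = 1008 ≡ 1, so λ ≡ 6·42 ≡ 40.
  x = λ² - 5 - 5 = 1600 - 10 ≡ 0; y = λ·(5 - 0) - 12 ≡ 29. → (0, 29)
3G: (0, 29) + (5, 12). λ = (12 - 29)/(5 - 0) ≡ 36/5 mod 53. 5⁻¹ ≡ 32 (mod 53), so λ ≡ 39.
  x = λ² - 0 - 5 = 1521 - 5 ≡ 32; y = λ·(0 - 32) - 29 ≡ 48. → (32, 48)

(32, 48)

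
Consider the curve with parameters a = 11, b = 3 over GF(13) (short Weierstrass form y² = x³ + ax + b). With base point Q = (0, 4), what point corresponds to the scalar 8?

(11, 5)

Double-and-add on 8 = (1000)₂. Start with Q = (0, 4) for the leading 1-bit.
double: tangent at (0, 4): λ = (3·0² + 11)/(2·4) ≡ 11/8. 8⁻¹ ≡ 5 (mod 13) since 8·5 = 40 ≡ 1, so λ ≡ 11·5 ≡ 3.
  x = λ² - 0 - 0 = 9 - 0 ≡ 9; y = λ·(0 - 9) - 4 ≡ 8. → (9, 8)
double: tangent at (9, 8): λ = (3·9² + 11)/(2·8) ≡ 7/3. 3⁻¹ ≡ 9 (mod 13), so λ ≡ 7·9 ≡ 11.
  x = λ² - 9 - 9 = 121 - 18 ≡ 12; y = λ·(9 - 12) - 8 ≡ 11. → (12, 11)
double: tangent at (12, 11): λ = (3·12² + 11)/(2·11) ≡ 1/9. 9⁻¹ ≡ 3 (mod 13), so λ ≡ 1·3 ≡ 3.
  x = λ² - 12 - 12 = 9 - 24 ≡ 11; y = λ·(12 - 11) - 11 ≡ 5. → (11, 5)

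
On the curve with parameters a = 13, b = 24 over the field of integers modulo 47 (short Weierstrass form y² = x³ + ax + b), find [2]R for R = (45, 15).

tangent at (45, 15): λ = (3·45² + 13)/(2·15) ≡ 25/30. 30⁻¹ ≡ 11 (mod 47) since 30·11 = 330 ≡ 1, so λ ≡ 25·11 ≡ 40.
  x = λ² - 45 - 45 = 1600 - 90 ≡ 6; y = λ·(45 - 6) - 15 ≡ 41. → (6, 41)

(6, 41)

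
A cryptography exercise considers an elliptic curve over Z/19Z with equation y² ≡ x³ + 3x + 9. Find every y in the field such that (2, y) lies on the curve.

2, 17

x³ + 3x + 9 = 23 ≡ 4 (mod 19).
Square roots of 4 mod 19: 2 and 17 (since 2² = 4 ≡ 4).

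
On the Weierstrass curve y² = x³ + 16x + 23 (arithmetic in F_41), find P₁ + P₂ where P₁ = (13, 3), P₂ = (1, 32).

(28, 23)

(13, 3) + (1, 32). λ = (32 - 3)/(1 - 13) ≡ 29/29 mod 41. 29⁻¹ ≡ 17 (mod 41), so λ ≡ 1.
  x = λ² - 13 - 1 = 1 - 14 ≡ 28; y = λ·(13 - 28) - 3 ≡ 23. → (28, 23)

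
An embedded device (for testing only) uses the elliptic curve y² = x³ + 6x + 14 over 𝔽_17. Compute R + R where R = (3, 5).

tangent at (3, 5): λ = (3·3² + 6)/(2·5) ≡ 16/10. 10⁻¹ ≡ 12 (mod 17) since 10·12 = 120 ≡ 1, so λ ≡ 16·12 ≡ 5.
  x = λ² - 3 - 3 = 25 - 6 ≡ 2; y = λ·(3 - 2) - 5 ≡ 0. → (2, 0)

(2, 0)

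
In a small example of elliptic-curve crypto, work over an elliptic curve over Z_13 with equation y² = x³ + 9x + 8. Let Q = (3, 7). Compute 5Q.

Repeated addition: build up to 5Q.
2Q: tangent at (3, 7): λ = (3·3² + 9)/(2·7) ≡ 10/1. 1⁻¹ ≡ 1 (mod 13), so λ ≡ 10·1 ≡ 10.
  x = λ² - 3 - 3 = 100 - 6 ≡ 3; y = λ·(3 - 3) - 7 ≡ 6. → (3, 6)
3Q: (3, 6) + (3, 7): same x and y₁ ≡ -y₂, so the sum is O.
4Q: O + (3, 7) = (3, 7) (identity).
5Q: tangent at (3, 7): λ = (3·3² + 9)/(2·7) ≡ 10/1. 1⁻¹ ≡ 1 (mod 13) since 1·1 = 1 ≡ 1, so λ ≡ 10·1 ≡ 10.
  x = λ² - 3 - 3 = 100 - 6 ≡ 3; y = λ·(3 - 3) - 7 ≡ 6. → (3, 6)

(3, 6)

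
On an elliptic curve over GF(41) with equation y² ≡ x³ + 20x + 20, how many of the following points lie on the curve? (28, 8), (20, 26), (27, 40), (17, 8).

(28, 8): 8² ≡ 23, rhs ≡ 23 → on.
(20, 26): 26² ≡ 20, rhs ≡ 15 → off.
(27, 40): 40² ≡ 1, rhs ≡ 30 → off.
(17, 8): 8² ≡ 23, rhs ≡ 25 → off.

1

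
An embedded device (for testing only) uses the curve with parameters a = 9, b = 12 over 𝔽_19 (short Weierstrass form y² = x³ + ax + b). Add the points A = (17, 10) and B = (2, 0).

(17, 10) + (2, 0). λ = (0 - 10)/(2 - 17) ≡ 9/4 mod 19. 4⁻¹ ≡ 5 (mod 19) since 4·5 = 20 ≡ 1, so λ ≡ 7.
  x = λ² - 17 - 2 = 49 - 19 ≡ 11; y = λ·(17 - 11) - 10 ≡ 13. → (11, 13)

(11, 13)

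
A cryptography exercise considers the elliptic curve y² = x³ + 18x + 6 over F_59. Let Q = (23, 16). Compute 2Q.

(3, 21)

tangent at (23, 16): λ = (3·23² + 18)/(2·16) ≡ 12/32. 32⁻¹ ≡ 24 (mod 59), so λ ≡ 12·24 ≡ 52.
  x = λ² - 23 - 23 = 2704 - 46 ≡ 3; y = λ·(23 - 3) - 16 ≡ 21. → (3, 21)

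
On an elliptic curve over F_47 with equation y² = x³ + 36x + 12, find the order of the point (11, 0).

2P: (11, 0) + (11, 0): same x and y₁ ≡ -y₂, so the sum is O.
2P = O, so the order is 2.

2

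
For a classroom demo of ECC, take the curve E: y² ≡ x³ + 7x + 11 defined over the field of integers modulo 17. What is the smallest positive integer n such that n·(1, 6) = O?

2P: tangent at (1, 6): λ = (3·1² + 7)/(2·6) ≡ 10/12. 12⁻¹ ≡ 10 (mod 17) since 12·10 = 120 ≡ 1, so λ ≡ 10·10 ≡ 15.
  x = λ² - 1 - 1 = 225 - 2 ≡ 2; y = λ·(1 - 2) - 6 ≡ 13. → (2, 13)
3P: (2, 13) + (1, 6). λ = (6 - 13)/(1 - 2) ≡ 10/16 mod 17. 16⁻¹ ≡ 16 (mod 17), so λ ≡ 7.
  x = λ² - 2 - 1 = 49 - 3 ≡ 12; y = λ·(2 - 12) - 13 ≡ 2. → (12, 2)
4P: (12, 2) + (1, 6). λ = (6 - 2)/(1 - 12) ≡ 4/6 mod 17. 6⁻¹ ≡ 3 (mod 17), so λ ≡ 12.
  x = λ² - 12 - 1 = 144 - 13 ≡ 12; y = λ·(12 - 12) - 2 ≡ 15. → (12, 15)
5P: (12, 15) + (1, 6). λ = (6 - 15)/(1 - 12) ≡ 8/6 mod 17. 6⁻¹ ≡ 3 (mod 17) since 6·3 = 18 ≡ 1, so λ ≡ 7.
  x = λ² - 12 - 1 = 49 - 13 ≡ 2; y = λ·(12 - 2) - 15 ≡ 4. → (2, 4)
6P: (2, 4) + (1, 6). λ = (6 - 4)/(1 - 2) ≡ 2/16 mod 17. 16⁻¹ ≡ 16 (mod 17) since 16·16 = 256 ≡ 1, so λ ≡ 15.
  x = λ² - 2 - 1 = 225 - 3 ≡ 1; y = λ·(2 - 1) - 4 ≡ 11. → (1, 11)
7P: (1, 11) + (1, 6): same x and y₁ ≡ -y₂, so the sum is O.
7P = O, so the order is 7.

7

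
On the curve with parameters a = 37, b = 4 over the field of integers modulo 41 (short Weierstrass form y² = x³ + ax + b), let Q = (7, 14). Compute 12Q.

(29, 28)

Double-and-add on 12 = (1100)₂. Start with Q = (7, 14) for the leading 1-bit.
double: tangent at (7, 14): λ = (3·7² + 37)/(2·14) ≡ 20/28. 28⁻¹ ≡ 22 (mod 41) since 28·22 = 616 ≡ 1, so λ ≡ 20·22 ≡ 30.
  x = λ² - 7 - 7 = 900 - 14 ≡ 25; y = λ·(7 - 25) - 14 ≡ 20. → (25, 20)
add Q: (25, 20) + (7, 14). λ = (14 - 20)/(7 - 25) ≡ 35/23 mod 41. 23⁻¹ ≡ 25 (mod 41), so λ ≡ 14.
  x = λ² - 25 - 7 = 196 - 32 ≡ 0; y = λ·(25 - 0) - 20 ≡ 2. → (0, 2)
double: tangent at (0, 2): λ = (3·0² + 37)/(2·2) ≡ 37/4. 4⁻¹ ≡ 31 (mod 41), so λ ≡ 37·31 ≡ 40.
  x = λ² - 0 - 0 = 1600 - 0 ≡ 1; y = λ·(0 - 1) - 2 ≡ 40. → (1, 40)
double: tangent at (1, 40): λ = (3·1² + 37)/(2·40) ≡ 40/39. 39⁻¹ ≡ 20 (mod 41), so λ ≡ 40·20 ≡ 21.
  x = λ² - 1 - 1 = 441 - 2 ≡ 29; y = λ·(1 - 29) - 40 ≡ 28. → (29, 28)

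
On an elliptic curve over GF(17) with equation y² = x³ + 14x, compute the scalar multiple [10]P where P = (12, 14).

(16, 11)

Double-and-add on 10 = (1010)₂. Start with P = (12, 14) for the leading 1-bit.
double: tangent at (12, 14): λ = (3·12² + 14)/(2·14) ≡ 4/11. 11⁻¹ ≡ 14 (mod 17), so λ ≡ 4·14 ≡ 5.
  x = λ² - 12 - 12 = 25 - 24 ≡ 1; y = λ·(12 - 1) - 14 ≡ 7. → (1, 7)
double: tangent at (1, 7): λ = (3·1² + 14)/(2·7) ≡ 0/14. 14⁻¹ ≡ 11 (mod 17), so λ ≡ 0·11 ≡ 0.
  x = λ² - 1 - 1 = 0 - 2 ≡ 15; y = λ·(1 - 15) - 7 ≡ 10. → (15, 10)
add P: (15, 10) + (12, 14). λ = (14 - 10)/(12 - 15) ≡ 4/14 mod 17. 14⁻¹ ≡ 11 (mod 17), so λ ≡ 10.
  x = λ² - 15 - 12 = 100 - 27 ≡ 5; y = λ·(15 - 5) - 10 ≡ 5. → (5, 5)
double: tangent at (5, 5): λ = (3·5² + 14)/(2·5) ≡ 4/10. 10⁻¹ ≡ 12 (mod 17), so λ ≡ 4·12 ≡ 14.
  x = λ² - 5 - 5 = 196 - 10 ≡ 16; y = λ·(5 - 16) - 5 ≡ 11. → (16, 11)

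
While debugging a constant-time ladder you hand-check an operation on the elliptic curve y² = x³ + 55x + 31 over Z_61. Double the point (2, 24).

tangent at (2, 24): λ = (3·2² + 55)/(2·24) ≡ 6/48. 48⁻¹ ≡ 14 (mod 61) since 48·14 = 672 ≡ 1, so λ ≡ 6·14 ≡ 23.
  x = λ² - 2 - 2 = 529 - 4 ≡ 37; y = λ·(2 - 37) - 24 ≡ 25. → (37, 25)

(37, 25)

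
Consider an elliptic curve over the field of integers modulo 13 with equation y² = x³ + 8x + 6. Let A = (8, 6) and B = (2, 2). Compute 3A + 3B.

(12, 6)

First 3A:
Repeated addition: build up to 3A.
2A: tangent at (8, 6): λ = (3·8² + 8)/(2·6) ≡ 5/12. 12⁻¹ ≡ 12 (mod 13) since 12·12 = 144 ≡ 1, so λ ≡ 5·12 ≡ 8.
  x = λ² - 8 - 8 = 64 - 16 ≡ 9; y = λ·(8 - 9) - 6 ≡ 12. → (9, 12)
3A: (9, 12) + (8, 6). λ = (6 - 12)/(8 - 9) ≡ 7/12 mod 13. 12⁻¹ ≡ 12 (mod 13), so λ ≡ 6.
  x = λ² - 9 - 8 = 36 - 17 ≡ 6; y = λ·(9 - 6) - 12 ≡ 6. → (6, 6)
3A = (6, 6).
Next 3B:
Repeated addition: build up to 3B.
2B: tangent at (2, 2): λ = (3·2² + 8)/(2·2) ≡ 7/4. 4⁻¹ ≡ 10 (mod 13) since 4·10 = 40 ≡ 1, so λ ≡ 7·10 ≡ 5.
  x = λ² - 2 - 2 = 25 - 4 ≡ 8; y = λ·(2 - 8) - 2 ≡ 7. → (8, 7)
3B: (8, 7) + (2, 2). λ = (2 - 7)/(2 - 8) ≡ 8/7 mod 13. 7⁻¹ ≡ 2 (mod 13), so λ ≡ 3.
  x = λ² - 8 - 2 = 9 - 10 ≡ 12; y = λ·(8 - 12) - 7 ≡ 7. → (12, 7)
3B = (12, 7).
Finally 3A + 3B:
(6, 6) + (12, 7). λ = (7 - 6)/(12 - 6) ≡ 1/6 mod 13. 6⁻¹ ≡ 11 (mod 13), so λ ≡ 11.
  x = λ² - 6 - 12 = 121 - 18 ≡ 12; y = λ·(6 - 12) - 6 ≡ 6. → (12, 6)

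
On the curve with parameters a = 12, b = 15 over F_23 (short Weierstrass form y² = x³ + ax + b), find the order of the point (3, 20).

11

2P: tangent at (3, 20): λ = (3·3² + 12)/(2·20) ≡ 16/17. 17⁻¹ ≡ 19 (mod 23) since 17·19 = 323 ≡ 1, so λ ≡ 16·19 ≡ 5.
  x = λ² - 3 - 3 = 25 - 6 ≡ 19; y = λ·(3 - 19) - 20 ≡ 15. → (19, 15)
3P: (19, 15) + (3, 20). λ = (20 - 15)/(3 - 19) ≡ 5/7 mod 23. 7⁻¹ ≡ 10 (mod 23) since 7·10 = 70 ≡ 1, so λ ≡ 4.
  x = λ² - 19 - 3 = 16 - 22 ≡ 17; y = λ·(19 - 17) - 15 ≡ 16. → (17, 16)
4P: (17, 16) + (3, 20). λ = (20 - 16)/(3 - 17) ≡ 4/9 mod 23. 9⁻¹ ≡ 18 (mod 23) since 9·18 = 162 ≡ 1, so λ ≡ 3.
  x = λ² - 17 - 3 = 9 - 20 ≡ 12; y = λ·(17 - 12) - 16 ≡ 22. → (12, 22)
5P: (12, 22) + (3, 20). λ = (20 - 22)/(3 - 12) ≡ 21/14 mod 23. 14⁻¹ ≡ 5 (mod 23) since 14·5 = 70 ≡ 1, so λ ≡ 13.
  x = λ² - 12 - 3 = 169 - 15 ≡ 16; y = λ·(12 - 16) - 22 ≡ 18. → (16, 18)
6P: (16, 18) + (3, 20). λ = (20 - 18)/(3 - 16) ≡ 2/10 mod 23. 10⁻¹ ≡ 7 (mod 23), so λ ≡ 14.
  x = λ² - 16 - 3 = 196 - 19 ≡ 16; y = λ·(16 - 16) - 18 ≡ 5. → (16, 5)
7P: (16, 5) + (3, 20). λ = (20 - 5)/(3 - 16) ≡ 15/10 mod 23. 10⁻¹ ≡ 7 (mod 23), so λ ≡ 13.
  x = λ² - 16 - 3 = 169 - 19 ≡ 12; y = λ·(16 - 12) - 5 ≡ 1. → (12, 1)
8P: (12, 1) + (3, 20). λ = (20 - 1)/(3 - 12) ≡ 19/14 mod 23. 14⁻¹ ≡ 5 (mod 23), so λ ≡ 3.
  x = λ² - 12 - 3 = 9 - 15 ≡ 17; y = λ·(12 - 17) - 1 ≡ 7. → (17, 7)
9P: (17, 7) + (3, 20). λ = (20 - 7)/(3 - 17) ≡ 13/9 mod 23. 9⁻¹ ≡ 18 (mod 23) since 9·18 = 162 ≡ 1, so λ ≡ 4.
  x = λ² - 17 - 3 = 16 - 20 ≡ 19; y = λ·(17 - 19) - 7 ≡ 8. → (19, 8)
10P: (19, 8) + (3, 20). λ = (20 - 8)/(3 - 19) ≡ 12/7 mod 23. 7⁻¹ ≡ 10 (mod 23) since 7·10 = 70 ≡ 1, so λ ≡ 5.
  x = λ² - 19 - 3 = 25 - 22 ≡ 3; y = λ·(19 - 3) - 8 ≡ 3. → (3, 3)
11P: (3, 3) + (3, 20): same x and y₁ ≡ -y₂, so the sum is the point at infinity.
11P = the point at infinity, so the order is 11.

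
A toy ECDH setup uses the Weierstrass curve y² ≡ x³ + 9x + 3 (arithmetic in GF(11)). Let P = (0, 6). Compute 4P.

(6, 8)

Double-and-add on 4 = (100)₂. Start with P = (0, 6) for the leading 1-bit.
double: tangent at (0, 6): λ = (3·0² + 9)/(2·6) ≡ 9/1. 1⁻¹ ≡ 1 (mod 11) since 1·1 = 1 ≡ 1, so λ ≡ 9·1 ≡ 9.
  x = λ² - 0 - 0 = 81 - 0 ≡ 4; y = λ·(0 - 4) - 6 ≡ 2. → (4, 2)
double: tangent at (4, 2): λ = (3·4² + 9)/(2·2) ≡ 2/4. 4⁻¹ ≡ 3 (mod 11) since 4·3 = 12 ≡ 1, so λ ≡ 2·3 ≡ 6.
  x = λ² - 4 - 4 = 36 - 8 ≡ 6; y = λ·(4 - 6) - 2 ≡ 8. → (6, 8)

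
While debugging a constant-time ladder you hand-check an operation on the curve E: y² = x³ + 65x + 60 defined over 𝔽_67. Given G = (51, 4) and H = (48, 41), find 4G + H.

First 4G:
Repeated addition: build up to 4G.
2G: tangent at (51, 4): λ = (3·51² + 65)/(2·4) ≡ 29/8. 8⁻¹ ≡ 42 (mod 67), so λ ≡ 29·42 ≡ 12.
  x = λ² - 51 - 51 = 144 - 102 ≡ 42; y = λ·(51 - 42) - 4 ≡ 37. → (42, 37)
3G: (42, 37) + (51, 4). λ = (4 - 37)/(51 - 42) ≡ 34/9 mod 67. 9⁻¹ ≡ 15 (mod 67), so λ ≡ 41.
  x = λ² - 42 - 51 = 1681 - 93 ≡ 47; y = λ·(42 - 47) - 37 ≡ 26. → (47, 26)
4G: (47, 26) + (51, 4). λ = (4 - 26)/(51 - 47) ≡ 45/4 mod 67. 4⁻¹ ≡ 17 (mod 67), so λ ≡ 28.
  x = λ² - 47 - 51 = 784 - 98 ≡ 16; y = λ·(47 - 16) - 26 ≡ 38. → (16, 38)
4G = (16, 38).
Finally 4G + H:
(16, 38) + (48, 41). λ = (41 - 38)/(48 - 16) ≡ 3/32 mod 67. 32⁻¹ ≡ 44 (mod 67) since 32·44 = 1408 ≡ 1, so λ ≡ 65.
  x = λ² - 16 - 48 = 4225 - 64 ≡ 7; y = λ·(16 - 7) - 38 ≡ 11. → (7, 11)

(7, 11)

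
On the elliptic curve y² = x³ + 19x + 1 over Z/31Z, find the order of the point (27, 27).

2P: tangent at (27, 27): λ = (3·27² + 19)/(2·27) ≡ 5/23. 23⁻¹ ≡ 27 (mod 31), so λ ≡ 5·27 ≡ 11.
  x = λ² - 27 - 27 = 121 - 54 ≡ 5; y = λ·(27 - 5) - 27 ≡ 29. → (5, 29)
3P: (5, 29) + (27, 27). λ = (27 - 29)/(27 - 5) ≡ 29/22 mod 31. 22⁻¹ ≡ 24 (mod 31), so λ ≡ 14.
  x = λ² - 5 - 27 = 196 - 32 ≡ 9; y = λ·(5 - 9) - 29 ≡ 8. → (9, 8)
4P: (9, 8) + (27, 27). λ = (27 - 8)/(27 - 9) ≡ 19/18 mod 31. 18⁻¹ ≡ 19 (mod 31), so λ ≡ 20.
  x = λ² - 9 - 27 = 400 - 36 ≡ 23; y = λ·(9 - 23) - 8 ≡ 22. → (23, 22)
5P: (23, 22) + (27, 27). λ = (27 - 22)/(27 - 23) ≡ 5/4 mod 31. 4⁻¹ ≡ 8 (mod 31), so λ ≡ 9.
  x = λ² - 23 - 27 = 81 - 50 ≡ 0; y = λ·(23 - 0) - 22 ≡ 30. → (0, 30)
6P: (0, 30) + (27, 27). λ = (27 - 30)/(27 - 0) ≡ 28/27 mod 31. 27⁻¹ ≡ 23 (mod 31), so λ ≡ 24.
  x = λ² - 0 - 27 = 576 - 27 ≡ 22; y = λ·(0 - 22) - 30 ≡ 0. → (22, 0)
7P: (22, 0) + (27, 27). λ = (27 - 0)/(27 - 22) ≡ 27/5 mod 31. 5⁻¹ ≡ 25 (mod 31) since 5·25 = 125 ≡ 1, so λ ≡ 24.
  x = λ² - 22 - 27 = 576 - 49 ≡ 0; y = λ·(22 - 0) - 0 ≡ 1. → (0, 1)
8P: (0, 1) + (27, 27). λ = (27 - 1)/(27 - 0) ≡ 26/27 mod 31. 27⁻¹ ≡ 23 (mod 31), so λ ≡ 9.
  x = λ² - 0 - 27 = 81 - 27 ≡ 23; y = λ·(0 - 23) - 1 ≡ 9. → (23, 9)
9P: (23, 9) + (27, 27). λ = (27 - 9)/(27 - 23) ≡ 18/4 mod 31. 4⁻¹ ≡ 8 (mod 31) since 4·8 = 32 ≡ 1, so λ ≡ 20.
  x = λ² - 23 - 27 = 400 - 50 ≡ 9; y = λ·(23 - 9) - 9 ≡ 23. → (9, 23)
10P: (9, 23) + (27, 27). λ = (27 - 23)/(27 - 9) ≡ 4/18 mod 31. 18⁻¹ ≡ 19 (mod 31), so λ ≡ 14.
  x = λ² - 9 - 27 = 196 - 36 ≡ 5; y = λ·(9 - 5) - 23 ≡ 2. → (5, 2)
11P: (5, 2) + (27, 27). λ = (27 - 2)/(27 - 5) ≡ 25/22 mod 31. 22⁻¹ ≡ 24 (mod 31), so λ ≡ 11.
  x = λ² - 5 - 27 = 121 - 32 ≡ 27; y = λ·(5 - 27) - 2 ≡ 4. → (27, 4)
12P: (27, 4) + (27, 27): same x and y₁ ≡ -y₂, so the sum is O.
12P = O, so the order is 12.

12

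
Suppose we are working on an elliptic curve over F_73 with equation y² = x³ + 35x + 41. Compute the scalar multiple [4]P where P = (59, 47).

(71, 67)

Repeated addition: build up to 4P.
2P: tangent at (59, 47): λ = (3·59² + 35)/(2·47) ≡ 39/21. 21⁻¹ ≡ 7 (mod 73), so λ ≡ 39·7 ≡ 54.
  x = λ² - 59 - 59 = 2916 - 118 ≡ 24; y = λ·(59 - 24) - 47 ≡ 18. → (24, 18)
3P: (24, 18) + (59, 47). λ = (47 - 18)/(59 - 24) ≡ 29/35 mod 73. 35⁻¹ ≡ 48 (mod 73), so λ ≡ 5.
  x = λ² - 24 - 59 = 25 - 83 ≡ 15; y = λ·(24 - 15) - 18 ≡ 27. → (15, 27)
4P: (15, 27) + (59, 47). λ = (47 - 27)/(59 - 15) ≡ 20/44 mod 73. 44⁻¹ ≡ 5 (mod 73) since 44·5 = 220 ≡ 1, so λ ≡ 27.
  x = λ² - 15 - 59 = 729 - 74 ≡ 71; y = λ·(15 - 71) - 27 ≡ 67. → (71, 67)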